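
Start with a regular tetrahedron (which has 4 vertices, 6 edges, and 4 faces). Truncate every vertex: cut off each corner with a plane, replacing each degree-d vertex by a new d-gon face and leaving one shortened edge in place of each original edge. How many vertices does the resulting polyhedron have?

Truncation replaces each original edge-end by a new vertex, so V′ = 2E = 12.
Each original edge survives, and each old vertex of degree d contributes d new edges; summing degrees gives Σd = 2E, so E′ = E + 2E = 3E = 18.
Each original face survives and each original vertex becomes one new face: F′ = F + V = 8.

12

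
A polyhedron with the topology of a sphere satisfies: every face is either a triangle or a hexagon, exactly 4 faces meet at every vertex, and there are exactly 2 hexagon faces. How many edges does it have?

24

Let x be the number of triangles; then F = 2 + x.
Edge–face incidences: 2E = 6·2 + 3·x = 12 + 3x.
Every vertex has degree 4, so 4V = 2E.
Euler: V − E + F = 2 ⇒ (2E)/4 − E + (2 + x) = 2.
Multiply by 8: 2·(2E) − 4·(2E) + 8·(2 + x) = 16, i.e. 16 + 8x − 2·(12 + 3x) = 16.
Collecting terms: 2x − 8 = 16, so 2x = 24, so x = 12.
Then 2E = 12 + 3·12 = 48, so E = 24, V = 2E/4 = 12, F = 2 + 12 = 14.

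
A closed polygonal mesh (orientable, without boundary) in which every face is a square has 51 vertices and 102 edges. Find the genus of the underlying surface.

1

Every face is a square and each edge borders two faces, so 4F = 2·102, giving F = 51.
χ = V − E + F = 51 − 102 + 51 = 0.
For a closed orientable surface χ = 2 − 2g, so g = (2 − (0))/2 = 1.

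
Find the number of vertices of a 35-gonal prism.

70

A prism on an n-gon has two n-gon bases and n rectangular sides: V = 2·35 = 70, E = 3·35 = 105, F = 35 + 2 = 37.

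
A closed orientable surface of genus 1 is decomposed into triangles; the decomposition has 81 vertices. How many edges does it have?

243

χ = 2 − 2·1 = 0, and every face is a triangle so 3F = 2E.
V − E + F = 0 with E = 3F/2 gives 81 − (3/2 − 1)·F = 0, so F = 162 and E = 243.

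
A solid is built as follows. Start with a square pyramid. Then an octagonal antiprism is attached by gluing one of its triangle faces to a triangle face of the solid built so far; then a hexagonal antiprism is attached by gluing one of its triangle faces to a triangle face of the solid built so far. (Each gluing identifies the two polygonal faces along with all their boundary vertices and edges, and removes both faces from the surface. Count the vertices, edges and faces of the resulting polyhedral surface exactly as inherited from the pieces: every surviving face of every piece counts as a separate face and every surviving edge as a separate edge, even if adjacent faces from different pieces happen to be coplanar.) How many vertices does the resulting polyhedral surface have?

27

A square pyramid: V=5, E=8, F=5.
Attach an octagonal antiprism (V=16, E=32, F=18) along a 3-gon: merge 3 vertices and 3 edges, delete both glued faces → V=18, E=37, F=21.
Attach a hexagonal antiprism (V=12, E=24, F=14) along a 3-gon: merge 3 vertices and 3 edges, delete both glued faces → V=27, E=58, F=33.
Check: V − E + F = 27 − 58 + 33 = 2.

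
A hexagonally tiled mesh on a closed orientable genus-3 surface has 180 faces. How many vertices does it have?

χ = 2 − 2·3 = -4, and every face is a hexagon so 6F = 2E.
E = 6·180/2 = 540. Then V = -4 + E − F = -4 + 540 − 180 = 356.

356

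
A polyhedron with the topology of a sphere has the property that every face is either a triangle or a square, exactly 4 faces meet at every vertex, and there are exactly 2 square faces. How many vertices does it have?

8

Let x be the number of triangles; then F = 2 + x.
Edge–face incidences: 2E = 4·2 + 3·x = 8 + 3x.
Every vertex has degree 4, so 4V = 2E.
Euler: V − E + F = 2 ⇒ (2E)/4 − E + (2 + x) = 2.
Multiply by 8: 2·(2E) − 4·(2E) + 8·(2 + x) = 16, i.e. 16 + 8x − 2·(8 + 3x) = 16.
Collecting terms: 2x = 16, so x = 8.
Then 2E = 8 + 3·8 = 32, so E = 16, V = 2E/4 = 8, F = 2 + 8 = 10.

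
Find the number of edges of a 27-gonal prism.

81

A prism on an n-gon has two n-gon bases and n rectangular sides: V = 2·27 = 54, E = 3·27 = 81, F = 27 + 2 = 29.
Check: V − E + F = 54 − 81 + 29 = 2.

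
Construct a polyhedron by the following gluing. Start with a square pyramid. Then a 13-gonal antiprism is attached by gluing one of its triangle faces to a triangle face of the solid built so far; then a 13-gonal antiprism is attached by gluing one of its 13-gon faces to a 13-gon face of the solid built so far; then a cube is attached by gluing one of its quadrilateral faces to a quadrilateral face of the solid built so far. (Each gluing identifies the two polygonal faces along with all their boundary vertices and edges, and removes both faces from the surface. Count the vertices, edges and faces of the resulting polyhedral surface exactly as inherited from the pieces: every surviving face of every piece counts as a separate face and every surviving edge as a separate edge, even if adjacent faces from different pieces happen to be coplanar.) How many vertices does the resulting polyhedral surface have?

A square pyramid: V=5, E=8, F=5.
Attach a 13-gonal antiprism (V=26, E=52, F=28) along a 3-gon: merge 3 vertices and 3 edges, delete both glued faces → V=28, E=57, F=31.
Attach a 13-gonal antiprism (V=26, E=52, F=28) along a 13-gon: merge 13 vertices and 13 edges, delete both glued faces → V=41, E=96, F=57.
Attach a cube (V=8, E=12, F=6) along a 4-gon: merge 4 vertices and 4 edges, delete both glued faces → V=45, E=104, F=61.
Check: V − E + F = 45 − 104 + 61 = 2.

45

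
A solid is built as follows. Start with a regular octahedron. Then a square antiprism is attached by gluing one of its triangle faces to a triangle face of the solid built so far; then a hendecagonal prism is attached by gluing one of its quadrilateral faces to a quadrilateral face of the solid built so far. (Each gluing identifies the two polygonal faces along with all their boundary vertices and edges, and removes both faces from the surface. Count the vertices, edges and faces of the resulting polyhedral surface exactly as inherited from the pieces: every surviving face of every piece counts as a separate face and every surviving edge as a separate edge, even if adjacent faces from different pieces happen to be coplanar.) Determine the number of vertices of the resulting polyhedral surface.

29

A regular octahedron: V=6, E=12, F=8.
Attach a square antiprism (V=8, E=16, F=10) along a 3-gon: merge 3 vertices and 3 edges, delete both glued faces → V=11, E=25, F=16.
Attach a hendecagonal prism (V=22, E=33, F=13) along a 4-gon: merge 4 vertices and 4 edges, delete both glued faces → V=29, E=54, F=27.
Check: V − E + F = 29 − 54 + 27 = 2.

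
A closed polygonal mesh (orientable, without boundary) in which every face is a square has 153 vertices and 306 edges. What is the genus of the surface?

1

Every face is a square and each edge borders two faces, so 4F = 2·306, giving F = 153.
χ = V − E + F = 153 − 306 + 153 = 0.
For a closed orientable surface χ = 2 − 2g, so g = (2 − (0))/2 = 1.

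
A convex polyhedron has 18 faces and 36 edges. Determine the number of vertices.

20

Here V − E + F = 2.
V = 2 + E − F = 2 + 36 − 18 = 20.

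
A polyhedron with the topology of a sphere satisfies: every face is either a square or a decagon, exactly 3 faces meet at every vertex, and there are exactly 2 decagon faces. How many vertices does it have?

20

Let x be the number of squares; then F = 2 + x.
Edge–face incidences: 2E = 10·2 + 4·x = 20 + 4x.
Every vertex has degree 3, so 3V = 2E.
Euler: V − E + F = 2 ⇒ (2E)/3 − E + (2 + x) = 2.
Multiply by 6: 2·(2E) − 3·(2E) + 6·(2 + x) = 12, i.e. 12 + 6x − (20 + 4x) = 12.
Collecting terms: 2x − 8 = 12, so 2x = 20, so x = 10.
Then 2E = 20 + 4·10 = 60, so E = 30, V = 2E/3 = 20, F = 2 + 10 = 12.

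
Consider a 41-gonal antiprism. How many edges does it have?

An antiprism on an n-gon has two n-gon caps and 2n triangles: V = 2·41 = 82, E = 4·41 = 164, F = 2·41 + 2 = 84.

164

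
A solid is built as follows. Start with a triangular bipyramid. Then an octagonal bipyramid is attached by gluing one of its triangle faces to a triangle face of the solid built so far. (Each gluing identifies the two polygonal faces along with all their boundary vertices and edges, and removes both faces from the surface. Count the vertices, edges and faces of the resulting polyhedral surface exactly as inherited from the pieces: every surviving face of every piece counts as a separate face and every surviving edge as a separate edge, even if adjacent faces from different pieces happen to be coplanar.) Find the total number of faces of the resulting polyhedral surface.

A triangular bipyramid: V=5, E=9, F=6.
Attach an octagonal bipyramid (V=10, E=24, F=16) along a 3-gon: merge 3 vertices and 3 edges, delete both glued faces → V=12, E=30, F=20.
Check: V − E + F = 12 − 30 + 20 = 2.

20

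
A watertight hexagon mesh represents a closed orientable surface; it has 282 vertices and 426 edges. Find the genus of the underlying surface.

Every face is a hexagon and each edge borders two faces, so 6F = 2·426, giving F = 142.
χ = V − E + F = 282 − 426 + 142 = -2.
For a closed orientable surface χ = 2 − 2g, so g = (2 − (-2))/2 = 2.

2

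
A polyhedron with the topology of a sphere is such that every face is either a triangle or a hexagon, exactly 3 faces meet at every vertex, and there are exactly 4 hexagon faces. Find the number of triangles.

4

Let x be the number of triangles; then F = 4 + x.
Edge–face incidences: 2E = 6·4 + 3·x = 24 + 3x.
Every vertex has degree 3, so 3V = 2E.
Euler: V − E + F = 2 ⇒ (2E)/3 − E + (4 + x) = 2.
Multiply by 6: 2·(2E) − 3·(2E) + 6·(4 + x) = 12, i.e. 24 + 6x − (24 + 3x) = 12.
Collecting terms: 3x = 12, so x = 4.
Then 2E = 24 + 3·4 = 36, so E = 18, V = 2E/3 = 12, F = 4 + 4 = 8.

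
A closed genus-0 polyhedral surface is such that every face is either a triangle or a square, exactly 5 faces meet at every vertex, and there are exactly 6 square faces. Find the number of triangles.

32

Let x be the number of triangles; then F = 6 + x.
Edge–face incidences: 2E = 4·6 + 3·x = 24 + 3x.
Every vertex has degree 5, so 5V = 2E.
Euler: V − E + F = 2 ⇒ (2E)/5 − E + (6 + x) = 2.
Multiply by 10: 2·(2E) − 5·(2E) + 10·(6 + x) = 20, i.e. 60 + 10x − 3·(24 + 3x) = 20.
Collecting terms: x − 12 = 20, so x = 32.
Then 2E = 24 + 3·32 = 120, so E = 60, V = 2E/5 = 24, F = 6 + 32 = 38.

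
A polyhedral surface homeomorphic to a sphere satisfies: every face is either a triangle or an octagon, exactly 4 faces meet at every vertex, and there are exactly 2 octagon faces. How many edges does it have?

Let x be the number of triangles; then F = 2 + x.
Edge–face incidences: 2E = 8·2 + 3·x = 16 + 3x.
Every vertex has degree 4, so 4V = 2E.
Euler: V − E + F = 2 ⇒ (2E)/4 − E + (2 + x) = 2.
Multiply by 8: 2·(2E) − 4·(2E) + 8·(2 + x) = 16, i.e. 16 + 8x − 2·(16 + 3x) = 16.
Collecting terms: 2x − 16 = 16, so 2x = 32, so x = 16.
Then 2E = 16 + 3·16 = 64, so E = 32, V = 2E/4 = 16, F = 2 + 16 = 18.

32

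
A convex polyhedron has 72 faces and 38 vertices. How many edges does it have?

108

Here V − E + F = 2.
E = V + F − (2) = 38 + 72 − (2) = 108.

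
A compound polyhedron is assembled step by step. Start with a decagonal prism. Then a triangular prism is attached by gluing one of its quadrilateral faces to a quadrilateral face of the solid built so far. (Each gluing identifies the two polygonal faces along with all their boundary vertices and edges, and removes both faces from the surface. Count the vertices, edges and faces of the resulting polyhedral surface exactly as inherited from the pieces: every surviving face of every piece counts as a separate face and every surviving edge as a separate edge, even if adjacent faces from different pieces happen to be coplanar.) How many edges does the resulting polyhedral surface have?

35

A decagonal prism: V=20, E=30, F=12.
Attach a triangular prism (V=6, E=9, F=5) along a 4-gon: merge 4 vertices and 4 edges, delete both glued faces → V=22, E=35, F=15.
Check: V − E + F = 22 − 35 + 15 = 2.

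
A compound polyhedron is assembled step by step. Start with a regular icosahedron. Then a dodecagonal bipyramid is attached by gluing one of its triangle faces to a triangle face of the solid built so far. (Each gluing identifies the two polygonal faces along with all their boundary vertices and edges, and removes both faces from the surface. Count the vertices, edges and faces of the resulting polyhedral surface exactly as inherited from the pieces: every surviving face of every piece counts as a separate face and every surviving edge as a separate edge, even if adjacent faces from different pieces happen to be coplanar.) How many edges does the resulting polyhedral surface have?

63

A regular icosahedron: V=12, E=30, F=20.
Attach a dodecagonal bipyramid (V=14, E=36, F=24) along a 3-gon: merge 3 vertices and 3 edges, delete both glued faces → V=23, E=63, F=42.
Check: V − E + F = 23 − 63 + 42 = 2.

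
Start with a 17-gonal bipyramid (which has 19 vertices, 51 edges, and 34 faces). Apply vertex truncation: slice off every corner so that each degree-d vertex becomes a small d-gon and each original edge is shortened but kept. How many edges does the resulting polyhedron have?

Truncation replaces each original edge-end by a new vertex, so V′ = 2E = 102.
Each original edge survives, and each old vertex of degree d contributes d new edges; summing degrees gives Σd = 2E, so E′ = E + 2E = 3E = 153.
Each original face survives and each original vertex becomes one new face: F′ = F + V = 53.

153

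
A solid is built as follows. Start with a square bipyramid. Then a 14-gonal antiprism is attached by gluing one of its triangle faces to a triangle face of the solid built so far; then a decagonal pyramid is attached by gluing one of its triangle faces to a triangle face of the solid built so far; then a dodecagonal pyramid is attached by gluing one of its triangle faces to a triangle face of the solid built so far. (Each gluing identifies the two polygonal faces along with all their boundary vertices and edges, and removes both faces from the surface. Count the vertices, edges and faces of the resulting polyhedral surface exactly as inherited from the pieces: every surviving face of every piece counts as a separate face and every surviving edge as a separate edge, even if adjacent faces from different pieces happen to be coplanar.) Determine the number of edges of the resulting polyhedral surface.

103

A square bipyramid: V=6, E=12, F=8.
Attach a 14-gonal antiprism (V=28, E=56, F=30) along a 3-gon: merge 3 vertices and 3 edges, delete both glued faces → V=31, E=65, F=36.
Attach a decagonal pyramid (V=11, E=20, F=11) along a 3-gon: merge 3 vertices and 3 edges, delete both glued faces → V=39, E=82, F=45.
Attach a dodecagonal pyramid (V=13, E=24, F=13) along a 3-gon: merge 3 vertices and 3 edges, delete both glued faces → V=49, E=103, F=56.
Check: V − E + F = 49 − 103 + 56 = 2.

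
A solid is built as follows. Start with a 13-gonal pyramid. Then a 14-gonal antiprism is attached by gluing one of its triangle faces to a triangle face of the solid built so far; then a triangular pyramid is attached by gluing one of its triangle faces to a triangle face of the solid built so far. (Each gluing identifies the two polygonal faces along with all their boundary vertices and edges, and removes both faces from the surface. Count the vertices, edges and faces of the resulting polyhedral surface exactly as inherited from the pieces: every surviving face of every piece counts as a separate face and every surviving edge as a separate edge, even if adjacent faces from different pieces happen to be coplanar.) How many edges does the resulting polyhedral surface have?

82

A 13-gonal pyramid: V=14, E=26, F=14.
Attach a 14-gonal antiprism (V=28, E=56, F=30) along a 3-gon: merge 3 vertices and 3 edges, delete both glued faces → V=39, E=79, F=42.
Attach a triangular pyramid (V=4, E=6, F=4) along a 3-gon: merge 3 vertices and 3 edges, delete both glued faces → V=40, E=82, F=44.
Check: V − E + F = 40 − 82 + 44 = 2.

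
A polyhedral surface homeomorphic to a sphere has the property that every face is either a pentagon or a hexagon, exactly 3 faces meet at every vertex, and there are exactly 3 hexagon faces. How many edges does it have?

39

Let x be the number of pentagons; then F = 3 + x.
Edge–face incidences: 2E = 6·3 + 5·x = 18 + 5x.
Every vertex has degree 3, so 3V = 2E.
Euler: V − E + F = 2 ⇒ (2E)/3 − E + (3 + x) = 2.
Multiply by 6: 2·(2E) − 3·(2E) + 6·(3 + x) = 12, i.e. 18 + 6x − (18 + 5x) = 12.
Collecting terms: x = 12.
Then 2E = 18 + 5·12 = 78, so E = 39, V = 2E/3 = 26, F = 3 + 12 = 15.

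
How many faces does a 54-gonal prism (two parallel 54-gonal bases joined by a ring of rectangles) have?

56

A prism on an n-gon has two n-gon bases and n rectangular sides: V = 2·54 = 108, E = 3·54 = 162, F = 54 + 2 = 56.
Check: V − E + F = 108 − 162 + 56 = 2.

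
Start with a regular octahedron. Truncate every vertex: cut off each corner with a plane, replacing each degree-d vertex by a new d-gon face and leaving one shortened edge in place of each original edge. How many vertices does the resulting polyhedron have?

24

The base solid has V = 6, E = 12, F = 8.
Truncation replaces each original edge-end by a new vertex, so V′ = 2E = 24.
Each original edge survives, and each old vertex of degree d contributes d new edges; summing degrees gives Σd = 2E, so E′ = E + 2E = 3E = 36.
Each original face survives and each original vertex becomes one new face: F′ = F + V = 14.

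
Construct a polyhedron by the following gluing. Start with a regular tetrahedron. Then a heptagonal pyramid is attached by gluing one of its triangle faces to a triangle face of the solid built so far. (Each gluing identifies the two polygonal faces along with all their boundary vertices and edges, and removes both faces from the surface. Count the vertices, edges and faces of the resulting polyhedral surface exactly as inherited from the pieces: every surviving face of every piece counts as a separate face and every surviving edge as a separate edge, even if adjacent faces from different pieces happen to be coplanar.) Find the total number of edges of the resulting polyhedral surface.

A regular tetrahedron: V=4, E=6, F=4.
Attach a heptagonal pyramid (V=8, E=14, F=8) along a 3-gon: merge 3 vertices and 3 edges, delete both glued faces → V=9, E=17, F=10.
Check: V − E + F = 9 − 17 + 10 = 2.

17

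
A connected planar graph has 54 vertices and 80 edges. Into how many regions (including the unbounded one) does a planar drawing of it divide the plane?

28

Euler's formula for a connected plane graph: V − E + F = 2, so F = 2 − 54 + 80 = 28.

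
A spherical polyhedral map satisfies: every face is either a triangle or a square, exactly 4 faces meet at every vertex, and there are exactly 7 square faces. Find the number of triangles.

8

Let x be the number of triangles; then F = 7 + x.
Edge–face incidences: 2E = 4·7 + 3·x = 28 + 3x.
Every vertex has degree 4, so 4V = 2E.
Euler: V − E + F = 2 ⇒ (2E)/4 − E + (7 + x) = 2.
Multiply by 8: 2·(2E) − 4·(2E) + 8·(7 + x) = 16, i.e. 56 + 8x − 2·(28 + 3x) = 16.
Collecting terms: 2x = 16, so x = 8.
Then 2E = 28 + 3·8 = 52, so E = 26, V = 2E/4 = 13, F = 7 + 8 = 15.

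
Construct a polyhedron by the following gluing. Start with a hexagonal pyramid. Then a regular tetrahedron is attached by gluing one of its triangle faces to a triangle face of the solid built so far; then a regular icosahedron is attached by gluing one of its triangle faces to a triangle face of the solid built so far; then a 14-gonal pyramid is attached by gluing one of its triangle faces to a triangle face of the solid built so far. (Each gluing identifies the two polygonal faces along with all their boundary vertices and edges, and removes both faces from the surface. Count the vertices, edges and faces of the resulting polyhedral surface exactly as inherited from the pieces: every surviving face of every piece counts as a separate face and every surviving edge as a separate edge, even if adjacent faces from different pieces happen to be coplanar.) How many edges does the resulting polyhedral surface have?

67

A hexagonal pyramid: V=7, E=12, F=7.
Attach a regular tetrahedron (V=4, E=6, F=4) along a 3-gon: merge 3 vertices and 3 edges, delete both glued faces → V=8, E=15, F=9.
Attach a regular icosahedron (V=12, E=30, F=20) along a 3-gon: merge 3 vertices and 3 edges, delete both glued faces → V=17, E=42, F=27.
Attach a 14-gonal pyramid (V=15, E=28, F=15) along a 3-gon: merge 3 vertices and 3 edges, delete both glued faces → V=29, E=67, F=40.
Check: V − E + F = 29 − 67 + 40 = 2.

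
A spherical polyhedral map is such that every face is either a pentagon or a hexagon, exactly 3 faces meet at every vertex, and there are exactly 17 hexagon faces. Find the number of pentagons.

12

Let x be the number of pentagons; then F = 17 + x.
Edge–face incidences: 2E = 6·17 + 5·x = 102 + 5x.
Every vertex has degree 3, so 3V = 2E.
Euler: V − E + F = 2 ⇒ (2E)/3 − E + (17 + x) = 2.
Multiply by 6: 2·(2E) − 3·(2E) + 6·(17 + x) = 12, i.e. 102 + 6x − (102 + 5x) = 12.
Collecting terms: x = 12.
Then 2E = 102 + 5·12 = 162, so E = 81, V = 2E/3 = 54, F = 17 + 12 = 29.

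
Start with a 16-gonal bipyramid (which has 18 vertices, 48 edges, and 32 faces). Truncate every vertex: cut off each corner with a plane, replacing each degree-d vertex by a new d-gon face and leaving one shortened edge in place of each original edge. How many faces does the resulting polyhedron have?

Truncation replaces each original edge-end by a new vertex, so V′ = 2E = 96.
Each original edge survives, and each old vertex of degree d contributes d new edges; summing degrees gives Σd = 2E, so E′ = E + 2E = 3E = 144.
Each original face survives and each original vertex becomes one new face: F′ = F + V = 50.

50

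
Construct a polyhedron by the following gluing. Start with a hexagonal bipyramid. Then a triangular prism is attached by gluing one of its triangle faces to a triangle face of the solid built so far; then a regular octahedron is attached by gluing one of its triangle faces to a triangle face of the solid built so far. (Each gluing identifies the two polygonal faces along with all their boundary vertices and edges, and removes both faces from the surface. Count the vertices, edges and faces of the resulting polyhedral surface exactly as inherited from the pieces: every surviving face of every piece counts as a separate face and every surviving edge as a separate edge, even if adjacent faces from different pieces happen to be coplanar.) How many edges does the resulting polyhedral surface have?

A hexagonal bipyramid: V=8, E=18, F=12.
Attach a triangular prism (V=6, E=9, F=5) along a 3-gon: merge 3 vertices and 3 edges, delete both glued faces → V=11, E=24, F=15.
Attach a regular octahedron (V=6, E=12, F=8) along a 3-gon: merge 3 vertices and 3 edges, delete both glued faces → V=14, E=33, F=21.
Check: V − E + F = 14 − 33 + 21 = 2.

33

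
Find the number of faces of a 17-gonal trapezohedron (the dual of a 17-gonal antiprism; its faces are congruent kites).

34

The n-trapezohedron (dual of the n-antiprism) has V = 2·17 + 2 = 36, E = 4·17 = 68, F = 2·17 = 34.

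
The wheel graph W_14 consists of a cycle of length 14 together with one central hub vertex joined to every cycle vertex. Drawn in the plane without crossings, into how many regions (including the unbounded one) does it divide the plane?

W_14 has V = 14 + 1 = 15 vertices and E = 2·14 = 28 edges.
By Euler's formula F = 2 − V + E = 2 − 15 + 28 = 15.

15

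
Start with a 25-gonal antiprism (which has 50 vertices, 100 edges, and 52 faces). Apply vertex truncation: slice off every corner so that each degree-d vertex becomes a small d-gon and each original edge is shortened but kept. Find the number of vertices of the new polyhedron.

200

Truncation replaces each original edge-end by a new vertex, so V′ = 2E = 200.
Each original edge survives, and each old vertex of degree d contributes d new edges; summing degrees gives Σd = 2E, so E′ = E + 2E = 3E = 300.
Each original face survives and each original vertex becomes one new face: F′ = F + V = 102.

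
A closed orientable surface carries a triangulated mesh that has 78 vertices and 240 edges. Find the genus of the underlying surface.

2

Every face is a triangle and each edge borders two faces, so 3F = 2·240, giving F = 160.
χ = V − E + F = 78 − 240 + 160 = -2.
For a closed orientable surface χ = 2 − 2g, so g = (2 − (-2))/2 = 2.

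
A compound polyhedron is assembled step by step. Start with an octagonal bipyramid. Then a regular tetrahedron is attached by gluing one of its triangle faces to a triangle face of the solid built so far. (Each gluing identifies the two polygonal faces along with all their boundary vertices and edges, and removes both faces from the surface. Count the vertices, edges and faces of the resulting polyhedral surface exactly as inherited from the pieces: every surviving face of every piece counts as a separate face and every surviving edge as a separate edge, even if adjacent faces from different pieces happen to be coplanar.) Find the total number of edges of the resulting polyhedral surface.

An octagonal bipyramid: V=10, E=24, F=16.
Attach a regular tetrahedron (V=4, E=6, F=4) along a 3-gon: merge 3 vertices and 3 edges, delete both glued faces → V=11, E=27, F=18.
Check: V − E + F = 11 − 27 + 18 = 2.

27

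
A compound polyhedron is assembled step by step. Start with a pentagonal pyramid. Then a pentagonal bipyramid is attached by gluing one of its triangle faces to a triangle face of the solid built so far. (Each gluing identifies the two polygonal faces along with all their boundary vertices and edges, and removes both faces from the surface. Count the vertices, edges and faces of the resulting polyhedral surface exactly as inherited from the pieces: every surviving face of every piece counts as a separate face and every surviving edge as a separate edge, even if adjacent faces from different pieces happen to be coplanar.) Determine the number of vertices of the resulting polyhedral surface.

A pentagonal pyramid: V=6, E=10, F=6.
Attach a pentagonal bipyramid (V=7, E=15, F=10) along a 3-gon: merge 3 vertices and 3 edges, delete both glued faces → V=10, E=22, F=14.
Check: V − E + F = 10 − 22 + 14 = 2.

10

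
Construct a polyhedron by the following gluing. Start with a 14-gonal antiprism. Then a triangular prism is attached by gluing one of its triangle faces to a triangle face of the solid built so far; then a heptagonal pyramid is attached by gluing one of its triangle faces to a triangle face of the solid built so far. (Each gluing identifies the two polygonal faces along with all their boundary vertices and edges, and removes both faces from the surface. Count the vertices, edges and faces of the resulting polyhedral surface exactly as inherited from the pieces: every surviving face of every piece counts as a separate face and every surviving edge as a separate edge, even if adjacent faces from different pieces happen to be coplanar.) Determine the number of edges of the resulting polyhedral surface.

73

A 14-gonal antiprism: V=28, E=56, F=30.
Attach a triangular prism (V=6, E=9, F=5) along a 3-gon: merge 3 vertices and 3 edges, delete both glued faces → V=31, E=62, F=33.
Attach a heptagonal pyramid (V=8, E=14, F=8) along a 3-gon: merge 3 vertices and 3 edges, delete both glued faces → V=36, E=73, F=39.
Check: V − E + F = 36 − 73 + 39 = 2.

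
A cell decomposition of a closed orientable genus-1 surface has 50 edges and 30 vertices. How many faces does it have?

20

For a closed orientable surface of genus 1, χ = 2 − 2·1 = 0.
F = 0 − V + E = 0 − 30 + 50 = 20.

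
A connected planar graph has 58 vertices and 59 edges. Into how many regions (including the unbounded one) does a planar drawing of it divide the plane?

Euler's formula for a connected plane graph: V − E + F = 2, so F = 2 − 58 + 59 = 3.

3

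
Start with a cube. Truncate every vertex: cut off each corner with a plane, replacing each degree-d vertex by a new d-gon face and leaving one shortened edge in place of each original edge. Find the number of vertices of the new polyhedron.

24

The base solid has V = 8, E = 12, F = 6.
Truncation replaces each original edge-end by a new vertex, so V′ = 2E = 24.
Each original edge survives, and each old vertex of degree d contributes d new edges; summing degrees gives Σd = 2E, so E′ = E + 2E = 3E = 36.
Each original face survives and each original vertex becomes one new face: F′ = F + V = 14.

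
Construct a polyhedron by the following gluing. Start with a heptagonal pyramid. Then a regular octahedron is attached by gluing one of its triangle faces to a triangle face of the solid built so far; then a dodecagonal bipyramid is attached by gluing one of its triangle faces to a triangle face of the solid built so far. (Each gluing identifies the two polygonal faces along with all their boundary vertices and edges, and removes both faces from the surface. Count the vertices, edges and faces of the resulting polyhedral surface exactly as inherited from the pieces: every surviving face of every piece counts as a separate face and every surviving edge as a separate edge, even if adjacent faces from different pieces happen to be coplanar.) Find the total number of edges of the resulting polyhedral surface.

A heptagonal pyramid: V=8, E=14, F=8.
Attach a regular octahedron (V=6, E=12, F=8) along a 3-gon: merge 3 vertices and 3 edges, delete both glued faces → V=11, E=23, F=14.
Attach a dodecagonal bipyramid (V=14, E=36, F=24) along a 3-gon: merge 3 vertices and 3 edges, delete both glued faces → V=22, E=56, F=36.
Check: V − E + F = 22 − 56 + 36 = 2.

56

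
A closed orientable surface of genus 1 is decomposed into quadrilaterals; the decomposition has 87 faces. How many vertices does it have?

87

χ = 2 − 2·1 = 0, and every face is a square so 4F = 2E.
E = 4·87/2 = 174. Then V = 0 + E − F = 0 + 174 − 87 = 87.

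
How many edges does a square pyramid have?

A pyramid on an n-gon base has one n-gon and n triangles: V = 4 + 1 = 5, E = 2·4 = 8, F = 4 + 1 = 5.

8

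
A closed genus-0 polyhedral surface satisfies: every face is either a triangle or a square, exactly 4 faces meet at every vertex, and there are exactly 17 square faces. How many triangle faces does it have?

8

Let x be the number of triangles; then F = 17 + x.
Edge–face incidences: 2E = 4·17 + 3·x = 68 + 3x.
Every vertex has degree 4, so 4V = 2E.
Euler: V − E + F = 2 ⇒ (2E)/4 − E + (17 + x) = 2.
Multiply by 8: 2·(2E) − 4·(2E) + 8·(17 + x) = 16, i.e. 136 + 8x − 2·(68 + 3x) = 16.
Collecting terms: 2x = 16, so x = 8.
Then 2E = 68 + 3·8 = 92, so E = 46, V = 2E/4 = 23, F = 17 + 8 = 25.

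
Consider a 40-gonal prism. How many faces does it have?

A prism on an n-gon has two n-gon bases and n rectangular sides: V = 2·40 = 80, E = 3·40 = 120, F = 40 + 2 = 42.

42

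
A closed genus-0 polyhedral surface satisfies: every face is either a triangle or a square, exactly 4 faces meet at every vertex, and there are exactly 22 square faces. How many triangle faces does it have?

8

Let x be the number of triangles; then F = 22 + x.
Edge–face incidences: 2E = 4·22 + 3·x = 88 + 3x.
Every vertex has degree 4, so 4V = 2E.
Euler: V − E + F = 2 ⇒ (2E)/4 − E + (22 + x) = 2.
Multiply by 8: 2·(2E) − 4·(2E) + 8·(22 + x) = 16, i.e. 176 + 8x − 2·(88 + 3x) = 16.
Collecting terms: 2x = 16, so x = 8.
Then 2E = 88 + 3·8 = 112, so E = 56, V = 2E/4 = 28, F = 22 + 8 = 30.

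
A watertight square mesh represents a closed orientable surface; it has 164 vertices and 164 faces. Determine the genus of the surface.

Every face is a square, so 2E = 4·164 = 656, giving E = 328.
χ = V − E + F = 164 − 328 + 164 = 0.
For a closed orientable surface χ = 2 − 2g, so g = (2 − (0))/2 = 1.

1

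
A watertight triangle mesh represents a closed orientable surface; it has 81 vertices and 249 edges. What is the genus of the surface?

Every face is a triangle and each edge borders two faces, so 3F = 2·249, giving F = 166.
χ = V − E + F = 81 − 249 + 166 = -2.
For a closed orientable surface χ = 2 − 2g, so g = (2 − (-2))/2 = 2.

2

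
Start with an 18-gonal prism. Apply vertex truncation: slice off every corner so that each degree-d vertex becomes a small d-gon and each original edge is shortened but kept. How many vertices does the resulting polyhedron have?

108

The base solid has V = 36, E = 54, F = 20.
Truncation replaces each original edge-end by a new vertex, so V′ = 2E = 108.
Each original edge survives, and each old vertex of degree d contributes d new edges; summing degrees gives Σd = 2E, so E′ = E + 2E = 3E = 162.
Each original face survives and each original vertex becomes one new face: F′ = F + V = 56.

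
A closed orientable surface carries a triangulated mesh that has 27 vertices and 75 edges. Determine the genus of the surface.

0

Every face is a triangle and each edge borders two faces, so 3F = 2·75, giving F = 50.
χ = V − E + F = 27 − 75 + 50 = 2.
For a closed orientable surface χ = 2 − 2g, so g = (2 − (2))/2 = 0.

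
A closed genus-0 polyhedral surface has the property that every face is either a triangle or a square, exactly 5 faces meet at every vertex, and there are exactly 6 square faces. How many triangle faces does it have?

32

Let x be the number of triangles; then F = 6 + x.
Edge–face incidences: 2E = 4·6 + 3·x = 24 + 3x.
Every vertex has degree 5, so 5V = 2E.
Euler: V − E + F = 2 ⇒ (2E)/5 − E + (6 + x) = 2.
Multiply by 10: 2·(2E) − 5·(2E) + 10·(6 + x) = 20, i.e. 60 + 10x − 3·(24 + 3x) = 20.
Collecting terms: x − 12 = 20, so x = 32.
Then 2E = 24 + 3·32 = 120, so E = 60, V = 2E/5 = 24, F = 6 + 32 = 38.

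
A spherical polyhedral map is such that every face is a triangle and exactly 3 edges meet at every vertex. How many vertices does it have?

Each face has 3 edges and each edge borders two faces, so 2E = 3F.
Each vertex has degree 3, so 3V = 2E and hence V = 3F/3.
Euler: V − E + F = 2 ⇒ (3F/3) − (3F/2) + F = 2.
Multiply by 6: (6 − 9 + 6)F = 12, i.e. 3F = 12.
So F = 4, E = 3·4/2 = 6, V = 3·4/3 = 4.

4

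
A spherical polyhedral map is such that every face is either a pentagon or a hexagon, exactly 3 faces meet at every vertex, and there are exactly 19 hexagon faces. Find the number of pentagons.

12

Let x be the number of pentagons; then F = 19 + x.
Edge–face incidences: 2E = 6·19 + 5·x = 114 + 5x.
Every vertex has degree 3, so 3V = 2E.
Euler: V − E + F = 2 ⇒ (2E)/3 − E + (19 + x) = 2.
Multiply by 6: 2·(2E) − 3·(2E) + 6·(19 + x) = 12, i.e. 114 + 6x − (114 + 5x) = 12.
Collecting terms: x = 12.
Then 2E = 114 + 5·12 = 174, so E = 87, V = 2E/3 = 58, F = 19 + 12 = 31.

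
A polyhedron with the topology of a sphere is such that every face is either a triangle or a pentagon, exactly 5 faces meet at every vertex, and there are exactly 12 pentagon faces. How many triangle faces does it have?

80

Let x be the number of triangles; then F = 12 + x.
Edge–face incidences: 2E = 5·12 + 3·x = 60 + 3x.
Every vertex has degree 5, so 5V = 2E.
Euler: V − E + F = 2 ⇒ (2E)/5 − E + (12 + x) = 2.
Multiply by 10: 2·(2E) − 5·(2E) + 10·(12 + x) = 20, i.e. 120 + 10x − 3·(60 + 3x) = 20.
Collecting terms: x − 60 = 20, so x = 80.
Then 2E = 60 + 3·80 = 300, so E = 150, V = 2E/5 = 60, F = 12 + 80 = 92.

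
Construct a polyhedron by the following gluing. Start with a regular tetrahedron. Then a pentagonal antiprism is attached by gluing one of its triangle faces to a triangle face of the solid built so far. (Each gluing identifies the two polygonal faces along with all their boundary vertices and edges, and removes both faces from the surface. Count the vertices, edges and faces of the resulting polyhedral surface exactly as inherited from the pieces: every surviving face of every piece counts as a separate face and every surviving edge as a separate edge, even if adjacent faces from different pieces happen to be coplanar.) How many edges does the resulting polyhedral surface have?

A regular tetrahedron: V=4, E=6, F=4.
Attach a pentagonal antiprism (V=10, E=20, F=12) along a 3-gon: merge 3 vertices and 3 edges, delete both glued faces → V=11, E=23, F=14.
Check: V − E + F = 11 − 23 + 14 = 2.

23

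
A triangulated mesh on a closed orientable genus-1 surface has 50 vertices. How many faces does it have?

100

χ = 2 − 2·1 = 0, and every face is a triangle so 3F = 2E.
V − E + F = 0 with E = 3F/2 gives 50 − (3/2 − 1)·F = 0, so F = 100 and E = 150.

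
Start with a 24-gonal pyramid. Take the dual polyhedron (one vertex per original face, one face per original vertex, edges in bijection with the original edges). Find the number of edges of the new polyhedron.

The base solid has V = 25, E = 48, F = 25.
The dual swaps V and F and preserves E: V′ = F = 25, E′ = E = 48, F′ = V = 25.

48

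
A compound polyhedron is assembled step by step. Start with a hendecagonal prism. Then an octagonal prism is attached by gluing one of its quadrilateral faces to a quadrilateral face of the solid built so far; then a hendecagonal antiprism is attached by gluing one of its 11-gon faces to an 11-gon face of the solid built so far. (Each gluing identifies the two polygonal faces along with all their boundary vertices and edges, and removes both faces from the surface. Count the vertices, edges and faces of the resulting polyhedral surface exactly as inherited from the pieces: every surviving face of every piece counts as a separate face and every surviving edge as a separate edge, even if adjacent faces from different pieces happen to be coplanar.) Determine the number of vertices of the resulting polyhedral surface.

45

A hendecagonal prism: V=22, E=33, F=13.
Attach an octagonal prism (V=16, E=24, F=10) along a 4-gon: merge 4 vertices and 4 edges, delete both glued faces → V=34, E=53, F=21.
Attach a hendecagonal antiprism (V=22, E=44, F=24) along an 11-gon: merge 11 vertices and 11 edges, delete both glued faces → V=45, E=86, F=43.
Check: V − E + F = 45 − 86 + 43 = 2.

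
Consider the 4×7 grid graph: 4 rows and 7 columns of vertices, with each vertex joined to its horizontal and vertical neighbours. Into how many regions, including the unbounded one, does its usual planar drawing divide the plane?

19

The grid has V = 4·7 = 28 vertices and E = 4·6 + 7·3 = 45 edges.
F = 2 − V + E = 2 − 28 + 45 = 19.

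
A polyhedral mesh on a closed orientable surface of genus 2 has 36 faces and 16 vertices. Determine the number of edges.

54

For a closed orientable surface of genus 2, χ = 2 − 2·2 = -2.
E = V + F − (-2) = 16 + 36 − (-2) = 54.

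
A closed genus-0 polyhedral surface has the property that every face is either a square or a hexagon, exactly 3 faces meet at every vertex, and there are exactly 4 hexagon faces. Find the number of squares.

6

Let x be the number of squares; then F = 4 + x.
Edge–face incidences: 2E = 6·4 + 4·x = 24 + 4x.
Every vertex has degree 3, so 3V = 2E.
Euler: V − E + F = 2 ⇒ (2E)/3 − E + (4 + x) = 2.
Multiply by 6: 2·(2E) − 3·(2E) + 6·(4 + x) = 12, i.e. 24 + 6x − (24 + 4x) = 12.
Collecting terms: 2x = 12, so x = 6.
Then 2E = 24 + 4·6 = 48, so E = 24, V = 2E/3 = 16, F = 4 + 6 = 10.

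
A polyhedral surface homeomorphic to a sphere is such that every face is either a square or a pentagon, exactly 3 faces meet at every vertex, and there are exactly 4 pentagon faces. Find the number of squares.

4

Let x be the number of squares; then F = 4 + x.
Edge–face incidences: 2E = 5·4 + 4·x = 20 + 4x.
Every vertex has degree 3, so 3V = 2E.
Euler: V − E + F = 2 ⇒ (2E)/3 − E + (4 + x) = 2.
Multiply by 6: 2·(2E) − 3·(2E) + 6·(4 + x) = 12, i.e. 24 + 6x − (20 + 4x) = 12.
Collecting terms: 2x + 4 = 12, so 2x = 8, so x = 4.
Then 2E = 20 + 4·4 = 36, so E = 18, V = 2E/3 = 12, F = 4 + 4 = 8.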